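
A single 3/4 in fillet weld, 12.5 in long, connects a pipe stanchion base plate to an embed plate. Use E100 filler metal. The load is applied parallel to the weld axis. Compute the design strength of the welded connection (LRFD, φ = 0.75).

E100XX → F_EXX = 100 ksi.
Effective throat t_e = 0.707 × 0.75 = 0.5302 in.
Total length L = 12.5 in; A_we = 0.5302 × 12.5 = 6.628 in².
F_nw = 0.6 F_EXX = 0.6 × 100 = 60 ksi.
φR_n = 0.75 × 60 × 6.628 = 298.3 kip.

φR_n ≈ 298 kip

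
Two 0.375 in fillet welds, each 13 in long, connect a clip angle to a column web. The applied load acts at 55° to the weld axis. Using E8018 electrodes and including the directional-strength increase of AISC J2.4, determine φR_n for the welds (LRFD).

E80XX → F_EXX = 80 ksi.
t_e = 0.707 × 0.375 = 0.2651 in; A_we = 0.2651 × 26 = 6.893 in².
Directional factor: 1.0 + 0.5 sin^1.5(55°) = 1.371.
F_nw = 0.6 × 80 × 1.371 = 65.79 ksi.
φR_n = 0.75 × 65.79 × 6.893 = 340.1 kips.

φR_n ≈ 340 kips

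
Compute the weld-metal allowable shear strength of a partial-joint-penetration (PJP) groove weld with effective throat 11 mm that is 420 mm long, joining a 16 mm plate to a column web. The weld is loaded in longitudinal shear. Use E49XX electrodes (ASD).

E49XX → F_EXX = 490 MPa.
Effective throat (given) t_e = 11 mm.
A_we = 11 × 420 = 4620 mm².
F_nw = 0.6 F_EXX = 294 MPa.
R_n/Ω = (294 × 4620) / 2.0 × 10⁻³ = 679.1 kN.

R_n/Ω ≈ 679 kN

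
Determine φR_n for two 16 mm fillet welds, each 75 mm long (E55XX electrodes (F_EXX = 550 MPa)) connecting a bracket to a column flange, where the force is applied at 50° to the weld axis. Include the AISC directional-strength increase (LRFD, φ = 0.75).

t_e = 0.707 × 16 = 11.31 mm; A_we = 11.31 × 150 = 1697 mm².
Directional factor: 1.0 + 0.5 sin^1.5(50°) = 1.335.
F_nw = 0.6 × 550 × 1.335 = 440.6 MPa.
φR_n = 0.75 × 440.6 × 1697 × 10⁻³ = 560.7 kN.

φR_n ≈ 561 kN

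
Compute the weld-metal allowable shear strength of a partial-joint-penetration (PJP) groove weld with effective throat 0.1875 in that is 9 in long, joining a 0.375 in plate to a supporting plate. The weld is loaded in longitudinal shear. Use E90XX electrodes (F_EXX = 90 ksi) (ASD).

Effective throat (given) t_e = 0.1875 in.
A_we = 0.1875 × 9 = 1.688 in².
F_nw = 0.6 F_EXX = 54 ksi.
R_n/Ω = (54 × 1.688) / 2.0 = 45.56 kips.

R_n/Ω ≈ 45.6 kips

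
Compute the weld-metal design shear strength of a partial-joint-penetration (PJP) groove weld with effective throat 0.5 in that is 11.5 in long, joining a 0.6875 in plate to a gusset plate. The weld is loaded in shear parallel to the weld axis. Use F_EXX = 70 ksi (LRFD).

Effective throat (given) t_e = 0.5 in.
A_we = 0.5 × 11.5 = 5.75 in².
F_nw = 0.6 F_EXX = 42 ksi.
φR_n = 0.75 × 42 × 5.75 = 181.1 kip.

φR_n ≈ 181 kip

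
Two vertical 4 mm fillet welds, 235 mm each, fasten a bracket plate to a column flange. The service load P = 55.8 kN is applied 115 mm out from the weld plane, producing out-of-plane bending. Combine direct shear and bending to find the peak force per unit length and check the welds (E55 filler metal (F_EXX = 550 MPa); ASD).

L_w = 2 × 235 = 470 mm; section modulus (unit throat) S = 2 × L²/6 = 18410 mm².
Direct shear f_v = P/L_w = 55.8×10³/470 = 118.7 N/mm.
Moment M = P × e = 55.8×10³ × 115 = 6417000 N·mm; bending f_b = M/S = 348.6 N/mm.
f_max = √(f_v² + f_b²) = √(118.7² + 348.6²) = 368.3 N/mm.
r_n/Ω = (1/2.0) × 0.6 × 550 × (0.707 × 4) = 466.6 N/mm → adequate.

f_max ≈ 368 N/mm; adequate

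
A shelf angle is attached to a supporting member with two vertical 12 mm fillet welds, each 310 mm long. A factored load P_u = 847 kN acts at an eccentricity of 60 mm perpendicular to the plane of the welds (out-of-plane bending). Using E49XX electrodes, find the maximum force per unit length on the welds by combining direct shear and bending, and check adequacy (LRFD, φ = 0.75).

f_max ≈ 2090 N/mm; NOT adequate

E49XX → F_EXX = 490 MPa.
L_w = 2 × 310 = 620 mm; section modulus (unit throat) S = 2 × L²/6 = 32030 mm².
Direct shear f_v = P/L_w = 847×10³/620 = 1366 N/mm.
Moment M = P × e = 847×10³ × 60 = 50820000 N·mm; bending f_b = M/S = 1586 N/mm.
f_max = √(f_v² + f_b²) = √(1366² + 1586²) = 2094 N/mm.
φr_n = 0.75 × 0.6 × 490 × (0.707 × 12) = 1871 N/mm → NOT adequate.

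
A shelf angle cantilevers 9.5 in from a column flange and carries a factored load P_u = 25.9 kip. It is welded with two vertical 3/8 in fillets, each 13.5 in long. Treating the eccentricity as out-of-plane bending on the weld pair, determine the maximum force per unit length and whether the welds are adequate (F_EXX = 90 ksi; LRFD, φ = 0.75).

L_w = 2 × 13.5 = 27 in; section modulus (unit throat) S = 2 × L²/6 = 60.75 in².
Direct shear f_v = P/L_w = 25.9/27 = 0.9593 kip/in.
Moment M = P × e = 25.9 × 9.5 = 246.05 kip·in; bending f_b = M/S = 4.05 kip/in.
f_max = √(f_v² + f_b²) = √(0.9593² + 4.05²) = 4.162 kip/in.
φr_n = 0.75 × 0.6 × 90 × (0.707 × 0.375) = 10.74 kip/in → adequate.

f_max ≈ 4.16 kip/in; adequate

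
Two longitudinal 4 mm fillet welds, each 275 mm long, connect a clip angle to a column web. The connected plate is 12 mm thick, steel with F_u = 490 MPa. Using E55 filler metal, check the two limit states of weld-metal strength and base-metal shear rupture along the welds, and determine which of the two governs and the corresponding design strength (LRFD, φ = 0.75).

φR_n ≈ 385 kN (weld metal governs)

E55XX → F_EXX = 550 MPa.
t_e = 0.707 × 4 = 2.828 mm; L = 550 mm.
Weld metal: φR_n = 0.75 × 0.6 × 550 × 2.828 × 550 × 10⁻³ = 385 kN.
Base metal (shear rupture): φR_n = 0.75 × 0.6 × 490 × 12 × 550 × 10⁻³ = 1455 kN.
Governing: weld metal.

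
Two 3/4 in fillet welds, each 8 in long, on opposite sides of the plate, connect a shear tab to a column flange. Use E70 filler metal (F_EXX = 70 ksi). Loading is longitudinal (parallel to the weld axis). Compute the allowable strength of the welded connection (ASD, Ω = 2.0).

R_n/Ω ≈ 178 kips

Effective throat t_e = 0.707 × 0.75 = 0.5302 in.
Total length L = 16 in; A_we = 0.5302 × 16 = 8.484 in².
F_nw = 0.6 F_EXX = 0.6 × 70 = 42 ksi.
R_n = 42 × 8.484 = 356.3 kips; R_n/Ω = 356.3/2.0 = 178.2 kips.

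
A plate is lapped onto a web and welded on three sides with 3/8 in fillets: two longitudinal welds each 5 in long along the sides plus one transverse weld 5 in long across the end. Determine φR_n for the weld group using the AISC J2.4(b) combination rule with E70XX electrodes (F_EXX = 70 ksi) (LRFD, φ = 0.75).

φR_n ≈ 134 kip

t_e = 0.707 × 0.375 = 0.2651 in.
R_nwl = 0.6 × 70 × 0.2651 × 10 = 111.4 kip (longitudinal, 2 welds).
R_nwt = 0.6 × 70 × 0.2651 × 5 = 55.68 kip (transverse, base value).
(i) R_nwl + R_nwt = 167 kip; (ii) 0.85 R_nwl + 1.5 R_nwt = 178.2 kip.
R_n = max = 178.2 kip [governs: (ii)]; φR_n = 133.6 kip.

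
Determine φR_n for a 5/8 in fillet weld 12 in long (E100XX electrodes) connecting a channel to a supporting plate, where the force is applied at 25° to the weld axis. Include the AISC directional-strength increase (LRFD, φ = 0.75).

φR_n ≈ 271 kip

E100XX → F_EXX = 100 ksi.
t_e = 0.707 × 0.625 = 0.4419 in; A_we = 0.4419 × 12 = 5.302 in².
Directional factor: 1.0 + 0.5 sin^1.5(25°) = 1.137.
F_nw = 0.6 × 100 × 1.137 = 68.24 ksi.
φR_n = 0.75 × 68.24 × 5.302 = 271.4 kip.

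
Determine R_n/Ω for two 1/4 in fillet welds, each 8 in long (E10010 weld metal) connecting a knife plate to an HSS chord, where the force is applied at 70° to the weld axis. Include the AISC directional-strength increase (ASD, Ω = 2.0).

R_n/Ω ≈ 123 kips

E100XX → F_EXX = 100 ksi.
t_e = 0.707 × 0.25 = 0.1767 in; A_we = 0.1767 × 16 = 2.828 in².
Directional factor: 1.0 + 0.5 sin^1.5(70°) = 1.455.
F_nw = 0.6 × 100 × 1.455 = 87.33 ksi.
R_n/Ω = (87.33 × 2.828) / 2.0 = 123.5 kips.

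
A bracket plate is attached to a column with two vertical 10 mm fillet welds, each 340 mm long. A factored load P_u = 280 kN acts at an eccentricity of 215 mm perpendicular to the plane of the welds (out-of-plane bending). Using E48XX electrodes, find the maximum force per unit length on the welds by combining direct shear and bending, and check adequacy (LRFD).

E48XX → F_EXX = 480 MPa.
L_w = 2 × 340 = 680 mm; section modulus (unit throat) S = 2 × L²/6 = 38530 mm².
Direct shear f_v = P/L_w = 280×10³/680 = 411.8 N/mm.
Moment M = P × e = 280×10³ × 215 = 60200000 N·mm; bending f_b = M/S = 1562 N/mm.
f_max = √(f_v² + f_b²) = √(411.8² + 1562²) = 1616 N/mm.
φr_n = 0.75 × 0.6 × 480 × (0.707 × 10) = 1527 N/mm → NOT adequate.

f_max ≈ 1620 N/mm; NOT adequate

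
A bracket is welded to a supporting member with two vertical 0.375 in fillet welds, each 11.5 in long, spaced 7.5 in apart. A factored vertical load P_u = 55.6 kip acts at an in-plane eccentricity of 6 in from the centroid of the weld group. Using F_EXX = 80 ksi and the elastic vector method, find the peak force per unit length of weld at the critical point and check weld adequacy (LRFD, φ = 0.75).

f_max ≈ 5.66 kip/in; adequate

Total weld length L_w = 23 in. Treat welds as unit-width lines.
Polar moment about centroid: J = 2[d³/12 + d(b/2)²] = 2[11.5³/12 + 11.5×3.75²] = 576.9 in³.
Direct shear f_v = P/L_w = 55.6 / 23 = 2.417 kip/in (vertical).
Torsion M = P·e = 55.6 × 6 = 333.6 kip·in.
Critical point at (x, y) = (3.75, 5.75) from centroid. f_tx = M·y/J = 3.325 kip/in; f_ty = M·x/J = 2.168 kip/in.
Resultant f_max = √[f_tx² + (f_v + f_ty)²] = √[3.325² + (2.417 + 2.168)²] = 5.664 kip/in.
Capacity per unit length: φr_n = 0.75 × 0.6 × 80 × (0.707 × 0.375) = 9.544 kip/in.
5.664 ≤ 9.544 → adequate.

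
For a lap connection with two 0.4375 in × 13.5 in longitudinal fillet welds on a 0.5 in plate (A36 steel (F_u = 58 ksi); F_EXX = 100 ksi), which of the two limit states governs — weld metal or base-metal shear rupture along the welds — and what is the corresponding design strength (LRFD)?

t_e = 0.707 × 0.4375 = 0.3093 in; L = 27 in.
Weld metal: φR_n = 0.75 × 0.6 × 100 × 0.3093 × 27 = 375.8 kips.
Base metal (shear rupture): φR_n = 0.75 × 0.6 × 58 × 0.5 × 27 = 352.3 kips.
Governing: base-metal shear rupture.

φR_n ≈ 352 kips (base-metal shear rupture governs)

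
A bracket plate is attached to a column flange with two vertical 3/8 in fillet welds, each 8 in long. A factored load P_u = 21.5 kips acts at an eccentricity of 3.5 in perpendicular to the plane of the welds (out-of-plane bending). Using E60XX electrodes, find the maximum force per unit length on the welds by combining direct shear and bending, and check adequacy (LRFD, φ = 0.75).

E60XX → F_EXX = 60 ksi.
L_w = 2 × 8 = 16 in; section modulus (unit throat) S = 2 × L²/6 = 21.33 in².
Direct shear f_v = P/L_w = 21.5/16 = 1.344 kip/in.
Moment M = P × e = 21.5 × 3.5 = 75.25 kip·in; bending f_b = M/S = 3.527 kip/in.
f_max = √(f_v² + f_b²) = √(1.344² + 3.527²) = 3.775 kip/in.
φr_n = 0.75 × 0.6 × 60 × (0.707 × 0.375) = 7.158 kip/in → adequate.

f_max ≈ 3.77 kip/in; adequate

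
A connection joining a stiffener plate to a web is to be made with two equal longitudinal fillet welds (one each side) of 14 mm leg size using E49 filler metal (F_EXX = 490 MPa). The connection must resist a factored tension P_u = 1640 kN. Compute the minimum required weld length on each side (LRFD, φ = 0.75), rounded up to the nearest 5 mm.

Throat t_e = 0.707 × 14 = 9.898 mm.
φr_n = 0.75 × 0.6 × 490 × 9.898 × 10⁻³ = 2.183 kN/mm.
L_req = P_u / φr_n = 1640 / 2.183 = 751.4 mm total.
Per side: 751.4 / 2 = 375.7 mm.
Round up → use L = 380 mm on each side.

L = 380 mm on each side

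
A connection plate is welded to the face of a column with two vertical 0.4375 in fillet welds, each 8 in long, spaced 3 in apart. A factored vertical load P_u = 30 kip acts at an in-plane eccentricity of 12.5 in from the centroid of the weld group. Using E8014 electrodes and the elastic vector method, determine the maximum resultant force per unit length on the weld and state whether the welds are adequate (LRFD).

E80XX → F_EXX = 80 ksi.
Total weld length L_w = 16 in. Treat welds as unit-width lines.
Polar moment about centroid: J = 2[d³/12 + d(b/2)²] = 2[8³/12 + 8×1.5²] = 121.3 in³.
Direct shear f_v = P/L_w = 30 / 16 = 1.875 kip/in (vertical).
Torsion M = P·e = 30 × 12.5 = 375 kip·in.
Critical point at (x, y) = (1.5, 4) from centroid. f_tx = M·y/J = 12.36 kip/in; f_ty = M·x/J = 4.636 kip/in.
Resultant f_max = √[f_tx² + (f_v + f_ty)²] = √[12.36² + (1.875 + 4.636)²] = 13.97 kip/in.
Capacity per unit length: φr_n = 0.75 × 0.6 × 80 × (0.707 × 0.4375) = 11.14 kip/in.
13.97 > 11.14 → NOT adequate.

f_max ≈ 14 kip/in; NOT adequate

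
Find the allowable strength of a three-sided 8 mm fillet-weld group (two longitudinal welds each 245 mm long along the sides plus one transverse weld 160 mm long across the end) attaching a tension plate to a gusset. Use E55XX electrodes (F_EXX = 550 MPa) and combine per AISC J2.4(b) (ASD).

t_e = 0.707 × 8 = 5.656 mm.
R_nwl = 0.6 × 550 × 5.656 × 490 × 10⁻³ = 914.6 kN (longitudinal, 2 welds).
R_nwt = 0.6 × 550 × 5.656 × 160 × 10⁻³ = 298.6 kN (transverse, base value).
(i) R_nwl + R_nwt = 1213 kN; (ii) 0.85 R_nwl + 1.5 R_nwt = 1225 kN.
R_n = max = 1225 kN [governs: (ii)]; R_n/Ω = 612.7 kN.

R_n/Ω ≈ 613 kN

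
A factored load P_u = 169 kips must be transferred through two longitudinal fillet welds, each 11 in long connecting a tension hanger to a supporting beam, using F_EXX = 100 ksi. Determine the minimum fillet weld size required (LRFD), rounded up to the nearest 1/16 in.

w = 1/4 in

Total weld length L = 22 in.
Required throat t_e = P_u / (φ × 0.6 F_EXX × L) = 169 / (0.75 × 0.6 × 100 × 22) = 0.1707 in.
Required leg w = t_e / 0.707 = 0.2415 in → use 1/4 in.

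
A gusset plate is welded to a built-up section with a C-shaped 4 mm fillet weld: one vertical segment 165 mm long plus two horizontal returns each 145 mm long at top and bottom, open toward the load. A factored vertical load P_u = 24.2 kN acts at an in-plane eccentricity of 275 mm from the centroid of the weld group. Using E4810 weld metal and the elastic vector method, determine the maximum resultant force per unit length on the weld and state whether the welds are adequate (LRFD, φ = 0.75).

f_max ≈ 294 N/mm; adequate

E48XX → F_EXX = 480 MPa.
Total weld length L_w = 455 mm. Treat welds as unit-width lines.
Centroid: x̄ = 2×145×72.5 / 455 = 46.21 mm from the vertical weld.
Polar moment about centroid: J = I_x + I_y = [165³/12 + 2×145×82.5²] + [165×46.21² + 2(145³/12 + 145×26.29²)] = 3409000 mm³.
Direct shear f_v = P/L_w = 24.2×10³ / 455 = 53.19 N/mm (vertical).
Torsion M = P·e = 24.2×10³ × 275 = 6655000 N·mm.
Critical point at (x, y) = (98.79, 82.5) from centroid. f_tx = M·y/J = 161.1 N/mm; f_ty = M·x/J = 192.9 N/mm.
Resultant f_max = √[f_tx² + (f_v + f_ty)²] = √[161.1² + (53.19 + 192.9)²] = 294.1 N/mm.
Capacity per unit length: φr_n = 0.75 × 0.6 × 480 × (0.707 × 4) = 610.8 N/mm.
294.1 ≤ 610.8 → adequate.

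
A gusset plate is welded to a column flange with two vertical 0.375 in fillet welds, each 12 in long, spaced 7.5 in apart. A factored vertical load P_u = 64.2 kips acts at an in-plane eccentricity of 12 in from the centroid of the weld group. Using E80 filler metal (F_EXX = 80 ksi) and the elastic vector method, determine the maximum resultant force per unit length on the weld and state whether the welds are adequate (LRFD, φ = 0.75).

f_max ≈ 10.4 kip/in; NOT adequate

Total weld length L_w = 24 in. Treat welds as unit-width lines.
Polar moment about centroid: J = 2[d³/12 + d(b/2)²] = 2[12³/12 + 12×3.75²] = 625.5 in³.
Direct shear f_v = P/L_w = 64.2 / 24 = 2.675 kip/in (vertical).
Torsion M = P·e = 64.2 × 12 = 770.4 kip·in.
Critical point at (x, y) = (3.75, 6) from centroid. f_tx = M·y/J = 7.39 kip/in; f_ty = M·x/J = 4.619 kip/in.
Resultant f_max = √[f_tx² + (f_v + f_ty)²] = √[7.39² + (2.675 + 4.619)²] = 10.38 kip/in.
Capacity per unit length: φr_n = 0.75 × 0.6 × 80 × (0.707 × 0.375) = 9.544 kip/in.
10.38 > 9.544 → NOT adequate.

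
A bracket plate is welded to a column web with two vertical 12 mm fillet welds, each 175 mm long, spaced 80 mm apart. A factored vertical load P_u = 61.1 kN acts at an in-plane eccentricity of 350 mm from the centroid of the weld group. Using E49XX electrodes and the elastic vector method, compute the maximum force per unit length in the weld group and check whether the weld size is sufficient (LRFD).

E49XX → F_EXX = 490 MPa.
Total weld length L_w = 350 mm. Treat welds as unit-width lines.
Polar moment about centroid: J = 2[d³/12 + d(b/2)²] = 2[175³/12 + 175×40²] = 1453000 mm³.
Direct shear f_v = P/L_w = 61.1×10³ / 350 = 174.6 N/mm (vertical).
Torsion M = P·e = 61.1×10³ × 350 = 21385000 N·mm.
Critical point at (x, y) = (40, 87.5) from centroid. f_tx = M·y/J = 1288 N/mm; f_ty = M·x/J = 588.6 N/mm.
Resultant f_max = √[f_tx² + (f_v + f_ty)²] = √[1288² + (174.6 + 588.6)²] = 1497 N/mm.
Capacity per unit length: φr_n = 0.75 × 0.6 × 490 × (0.707 × 12) = 1871 N/mm.
1497 ≤ 1871 → adequate.

f_max ≈ 1500 N/mm; adequate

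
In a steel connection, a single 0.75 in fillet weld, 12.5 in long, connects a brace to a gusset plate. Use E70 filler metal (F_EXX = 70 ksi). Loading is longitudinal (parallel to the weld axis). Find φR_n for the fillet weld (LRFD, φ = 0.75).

Effective throat t_e = 0.707 × 0.75 = 0.5302 in.
Total length L = 12.5 in; A_we = 0.5302 × 12.5 = 6.628 in².
F_nw = 0.6 F_EXX = 0.6 × 70 = 42 ksi.
φR_n = 0.75 × 42 × 6.628 = 208.8 kips.

φR_n ≈ 209 kips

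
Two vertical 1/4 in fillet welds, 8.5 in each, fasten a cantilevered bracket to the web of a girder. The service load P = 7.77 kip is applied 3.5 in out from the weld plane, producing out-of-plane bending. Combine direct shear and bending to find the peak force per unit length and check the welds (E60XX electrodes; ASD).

E60XX → F_EXX = 60 ksi.
L_w = 2 × 8.5 = 17 in; section modulus (unit throat) S = 2 × L²/6 = 24.08 in².
Direct shear f_v = P/L_w = 7.77/17 = 0.4571 kip/in.
Moment M = P × e = 7.77 × 3.5 = 27.195 kip·in; bending f_b = M/S = 1.129 kip/in.
f_max = √(f_v² + f_b²) = √(0.4571² + 1.129²) = 1.218 kip/in.
r_n/Ω = (1/2.0) × 0.6 × 60 × (0.707 × 0.25) = 3.181 kip/in → adequate.

f_max ≈ 1.22 kip/in; adequate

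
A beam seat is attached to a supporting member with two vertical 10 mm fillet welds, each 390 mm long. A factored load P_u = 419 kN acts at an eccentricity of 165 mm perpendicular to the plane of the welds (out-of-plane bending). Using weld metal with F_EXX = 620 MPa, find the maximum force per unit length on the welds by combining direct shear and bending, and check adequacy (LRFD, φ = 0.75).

L_w = 2 × 390 = 780 mm; section modulus (unit throat) S = 2 × L²/6 = 50700 mm².
Direct shear f_v = P/L_w = 419×10³/780 = 537.2 N/mm.
Moment M = P × e = 419×10³ × 165 = 69135000 N·mm; bending f_b = M/S = 1364 N/mm.
f_max = √(f_v² + f_b²) = √(537.2² + 1364²) = 1466 N/mm.
φr_n = 0.75 × 0.6 × 620 × (0.707 × 10) = 1973 N/mm → adequate.

f_max ≈ 1470 N/mm; adequate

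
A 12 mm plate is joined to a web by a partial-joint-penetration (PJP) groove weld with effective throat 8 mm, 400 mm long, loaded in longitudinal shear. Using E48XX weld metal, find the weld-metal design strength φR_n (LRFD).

E48XX → F_EXX = 480 MPa.
Effective throat (given) t_e = 8 mm.
A_we = 8 × 400 = 3200 mm².
F_nw = 0.6 F_EXX = 288 MPa.
φR_n = 0.75 × 288 × 3200 × 10⁻³ = 691.2 kN.

φR_n ≈ 691 kN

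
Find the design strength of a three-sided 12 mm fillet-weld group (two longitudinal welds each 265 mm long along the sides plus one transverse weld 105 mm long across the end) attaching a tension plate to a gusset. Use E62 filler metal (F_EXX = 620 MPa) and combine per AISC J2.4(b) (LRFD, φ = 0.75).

φR_n ≈ 1500 kN

t_e = 0.707 × 12 = 8.484 mm.
R_nwl = 0.6 × 620 × 8.484 × 530 × 10⁻³ = 1673 kN (longitudinal, 2 welds).
R_nwt = 0.6 × 620 × 8.484 × 105 × 10⁻³ = 331.4 kN (transverse, base value).
(i) R_nwl + R_nwt = 2004 kN; (ii) 0.85 R_nwl + 1.5 R_nwt = 1919 kN.
R_n = max = 2004 kN [governs: (i)]; φR_n = 1503 kN.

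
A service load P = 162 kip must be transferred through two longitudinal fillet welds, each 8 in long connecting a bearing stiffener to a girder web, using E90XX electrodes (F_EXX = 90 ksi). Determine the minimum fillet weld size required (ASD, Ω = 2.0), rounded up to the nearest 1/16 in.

w = 9/16 in

Total weld length L = 16 in.
Required throat t_e = P × Ω / (0.6 F_EXX × L) = 162 × 2.0 / (0.6 × 90 × 16) = 0.375 in.
Required leg w = t_e / 0.707 = 0.5304 in → use 9/16 in.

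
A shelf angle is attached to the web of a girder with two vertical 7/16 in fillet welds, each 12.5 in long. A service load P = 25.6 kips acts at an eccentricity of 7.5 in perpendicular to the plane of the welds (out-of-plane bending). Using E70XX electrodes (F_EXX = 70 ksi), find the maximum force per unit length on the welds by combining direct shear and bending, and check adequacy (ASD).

L_w = 2 × 12.5 = 25 in; section modulus (unit throat) S = 2 × L²/6 = 52.08 in².
Direct shear f_v = P/L_w = 25.6/25 = 1.024 kip/in.
Moment M = P × e = 25.6 × 7.5 = 192 kip·in; bending f_b = M/S = 3.686 kip/in.
f_max = √(f_v² + f_b²) = √(1.024² + 3.686²) = 3.826 kip/in.
r_n/Ω = (1/2.0) × 0.6 × 70 × (0.707 × 0.4375) = 6.496 kip/in → adequate.

f_max ≈ 3.83 kip/in; adequate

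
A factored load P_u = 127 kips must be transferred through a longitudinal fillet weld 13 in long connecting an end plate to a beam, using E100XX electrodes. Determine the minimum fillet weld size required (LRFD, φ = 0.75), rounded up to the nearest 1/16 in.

w = 5/16 in

E100XX → F_EXX = 100 ksi.
Total weld length L = 13 in.
Required throat t_e = P_u / (φ × 0.6 F_EXX × L) = 127 / (0.75 × 0.6 × 100 × 13) = 0.2171 in.
Required leg w = t_e / 0.707 = 0.3071 in → use 5/16 in.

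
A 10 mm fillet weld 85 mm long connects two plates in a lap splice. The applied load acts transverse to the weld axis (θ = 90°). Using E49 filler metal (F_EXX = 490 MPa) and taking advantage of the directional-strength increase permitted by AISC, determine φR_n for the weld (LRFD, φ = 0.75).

t_e = 0.707 × 10 = 7.07 mm; A_we = 7.07 × 85 = 600.9 mm².
Directional factor: 1.0 + 0.5 sin^1.5(90°) = 1.5.
F_nw = 0.6 × 490 × 1.5 = 441 MPa.
φR_n = 0.75 × 441 × 600.9 × 10⁻³ = 198.8 kN.

φR_n ≈ 199 kN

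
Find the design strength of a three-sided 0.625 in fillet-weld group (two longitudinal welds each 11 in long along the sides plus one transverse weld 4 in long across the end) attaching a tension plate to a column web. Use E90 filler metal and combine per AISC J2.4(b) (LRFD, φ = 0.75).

φR_n ≈ 465 kip

E90XX → F_EXX = 90 ksi.
t_e = 0.707 × 0.625 = 0.4419 in.
R_nwl = 0.6 × 90 × 0.4419 × 22 = 524.9 kip (longitudinal, 2 welds).
R_nwt = 0.6 × 90 × 0.4419 × 4 = 95.44 kip (transverse, base value).
(i) R_nwl + R_nwt = 620.4 kip; (ii) 0.85 R_nwl + 1.5 R_nwt = 589.4 kip.
R_n = max = 620.4 kip [governs: (i)]; φR_n = 465.3 kip.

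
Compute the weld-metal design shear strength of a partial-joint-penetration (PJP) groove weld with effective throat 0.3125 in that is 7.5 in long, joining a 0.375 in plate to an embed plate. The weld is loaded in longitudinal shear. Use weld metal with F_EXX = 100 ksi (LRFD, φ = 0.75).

φR_n ≈ 105 kips

Effective throat (given) t_e = 0.3125 in.
A_we = 0.3125 × 7.5 = 2.344 in².
F_nw = 0.6 F_EXX = 60 ksi.
φR_n = 0.75 × 60 × 2.344 = 105.5 kips.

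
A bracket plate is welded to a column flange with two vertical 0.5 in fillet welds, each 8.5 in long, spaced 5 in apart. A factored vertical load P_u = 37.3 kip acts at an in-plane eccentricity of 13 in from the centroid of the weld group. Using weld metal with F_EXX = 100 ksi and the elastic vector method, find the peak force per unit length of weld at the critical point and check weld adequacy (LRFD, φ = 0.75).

f_max ≈ 12.7 kip/in; adequate

Total weld length L_w = 17 in. Treat welds as unit-width lines.
Polar moment about centroid: J = 2[d³/12 + d(b/2)²] = 2[8.5³/12 + 8.5×2.5²] = 208.6 in³.
Direct shear f_v = P/L_w = 37.3 / 17 = 2.194 kip/in (vertical).
Torsion M = P·e = 37.3 × 13 = 484.9 kip·in.
Critical point at (x, y) = (2.5, 4.25) from centroid. f_tx = M·y/J = 9.879 kip/in; f_ty = M·x/J = 5.811 kip/in.
Resultant f_max = √[f_tx² + (f_v + f_ty)²] = √[9.879² + (2.194 + 5.811)²] = 12.72 kip/in.
Capacity per unit length: φr_n = 0.75 × 0.6 × 100 × (0.707 × 0.5) = 15.91 kip/in.
12.72 ≤ 15.91 → adequate.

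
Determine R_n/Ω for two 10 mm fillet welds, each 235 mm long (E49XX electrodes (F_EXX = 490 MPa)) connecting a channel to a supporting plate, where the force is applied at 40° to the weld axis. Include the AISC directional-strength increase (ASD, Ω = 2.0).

t_e = 0.707 × 10 = 7.07 mm; A_we = 7.07 × 470 = 3323 mm².
Directional factor: 1.0 + 0.5 sin^1.5(40°) = 1.258.
F_nw = 0.6 × 490 × 1.258 = 369.8 MPa.
R_n/Ω = (369.8 × 3323) / 2.0 × 10⁻³ = 614.3 kN.

R_n/Ω ≈ 614 kN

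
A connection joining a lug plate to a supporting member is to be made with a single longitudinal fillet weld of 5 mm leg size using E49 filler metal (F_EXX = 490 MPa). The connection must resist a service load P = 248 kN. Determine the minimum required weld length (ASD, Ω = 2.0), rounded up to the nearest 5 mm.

L = 480 mm

Throat t_e = 0.707 × 5 = 3.535 mm.
r_n/Ω = (0.6 × 490 × 3.535) / 2.0 = 519.6 N/mm = 0.5196 kN/mm.
L_req = P / (r_n/Ω) = 248 / 0.5196 = 477.2 mm total.
Round up → use L = 480 mm.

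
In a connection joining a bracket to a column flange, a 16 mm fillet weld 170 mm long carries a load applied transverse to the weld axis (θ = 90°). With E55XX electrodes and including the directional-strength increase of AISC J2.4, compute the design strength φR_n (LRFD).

E55XX → F_EXX = 550 MPa.
t_e = 0.707 × 16 = 11.31 mm; A_we = 11.31 × 170 = 1923 mm².
Directional factor: 1.0 + 0.5 sin^1.5(90°) = 1.5.
F_nw = 0.6 × 550 × 1.5 = 495 MPa.
φR_n = 0.75 × 495 × 1923 × 10⁻³ = 713.9 kN.

φR_n ≈ 714 kN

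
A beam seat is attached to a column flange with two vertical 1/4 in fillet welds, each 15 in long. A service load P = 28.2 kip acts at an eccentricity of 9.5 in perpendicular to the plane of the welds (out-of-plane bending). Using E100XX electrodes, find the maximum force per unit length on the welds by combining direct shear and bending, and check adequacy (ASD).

E100XX → F_EXX = 100 ksi.
L_w = 2 × 15 = 30 in; section modulus (unit throat) S = 2 × L²/6 = 75 in².
Direct shear f_v = P/L_w = 28.2/30 = 0.94 kip/in.
Moment M = P × e = 28.2 × 9.5 = 267.9 kip·in; bending f_b = M/S = 3.572 kip/in.
f_max = √(f_v² + f_b²) = √(0.94² + 3.572²) = 3.694 kip/in.
r_n/Ω = (1/2.0) × 0.6 × 100 × (0.707 × 0.25) = 5.302 kip/in → adequate.

f_max ≈ 3.69 kip/in; adequate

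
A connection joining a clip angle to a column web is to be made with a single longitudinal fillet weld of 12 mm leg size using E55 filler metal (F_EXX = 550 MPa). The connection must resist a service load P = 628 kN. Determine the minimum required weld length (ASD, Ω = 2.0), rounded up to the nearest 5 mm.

Throat t_e = 0.707 × 12 = 8.484 mm.
r_n/Ω = (0.6 × 550 × 8.484) / 2.0 = 1400 N/mm = 1.4 kN/mm.
L_req = P / (r_n/Ω) = 628 / 1.4 = 448.6 mm total.
Round up → use L = 450 mm.

L = 450 mm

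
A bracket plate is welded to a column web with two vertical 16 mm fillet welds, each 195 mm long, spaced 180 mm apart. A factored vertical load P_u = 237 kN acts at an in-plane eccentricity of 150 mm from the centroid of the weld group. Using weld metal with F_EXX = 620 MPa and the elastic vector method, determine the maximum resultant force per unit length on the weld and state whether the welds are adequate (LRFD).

Total weld length L_w = 390 mm. Treat welds as unit-width lines.
Polar moment about centroid: J = 2[d³/12 + d(b/2)²] = 2[195³/12 + 195×90²] = 4395000 mm³.
Direct shear f_v = P/L_w = 237×10³ / 390 = 607.7 N/mm (vertical).
Torsion M = P·e = 237×10³ × 150 = 35550000 N·mm.
Critical point at (x, y) = (90, 97.5) from centroid. f_tx = M·y/J = 788.7 N/mm; f_ty = M·x/J = 728 N/mm.
Resultant f_max = √[f_tx² + (f_v + f_ty)²] = √[788.7² + (607.7 + 728)²] = 1551 N/mm.
Capacity per unit length: φr_n = 0.75 × 0.6 × 620 × (0.707 × 16) = 3156 N/mm.
1551 ≤ 3156 → adequate.

f_max ≈ 1550 N/mm; adequate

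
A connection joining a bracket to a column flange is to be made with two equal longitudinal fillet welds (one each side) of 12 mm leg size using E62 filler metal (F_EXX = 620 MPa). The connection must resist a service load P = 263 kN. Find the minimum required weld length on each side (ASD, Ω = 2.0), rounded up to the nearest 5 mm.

Throat t_e = 0.707 × 12 = 8.484 mm.
r_n/Ω = (0.6 × 620 × 8.484) / 2.0 = 1578 N/mm = 1.578 kN/mm.
L_req = P / (r_n/Ω) = 263 / 1.578 = 166.7 mm total.
Per side: 166.7 / 2 = 83.33 mm.
Round up → use L = 85 mm on each side.

L = 85 mm on each side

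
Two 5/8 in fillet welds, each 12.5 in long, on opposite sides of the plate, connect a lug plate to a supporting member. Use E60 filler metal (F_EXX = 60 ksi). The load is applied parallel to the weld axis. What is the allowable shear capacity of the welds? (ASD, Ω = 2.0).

Effective throat t_e = 0.707 × 0.625 = 0.4419 in.
Total length L = 25 in; A_we = 0.4419 × 25 = 11.05 in².
F_nw = 0.6 F_EXX = 0.6 × 60 = 36 ksi.
R_n = 36 × 11.05 = 397.7 kips; R_n/Ω = 397.7/2.0 = 198.8 kips.

R_n/Ω ≈ 199 kips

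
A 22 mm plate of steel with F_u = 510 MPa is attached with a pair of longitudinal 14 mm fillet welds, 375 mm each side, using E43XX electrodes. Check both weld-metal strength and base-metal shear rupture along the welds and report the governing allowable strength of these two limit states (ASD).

R_n/Ω ≈ 958 kN (weld metal governs)

E43XX → F_EXX = 430 MPa.
t_e = 0.707 × 14 = 9.898 mm; L = 750 mm.
Weld metal: R_n/Ω = (1/2.0) × 0.6 × 430 × 9.898 × 750 × 10⁻³ = 957.6 kN.
Base metal (shear rupture): R_n/Ω = (1/2.0) × 0.6 × 510 × 22 × 750 × 10⁻³ = 2524 kN.
Governing: weld metal.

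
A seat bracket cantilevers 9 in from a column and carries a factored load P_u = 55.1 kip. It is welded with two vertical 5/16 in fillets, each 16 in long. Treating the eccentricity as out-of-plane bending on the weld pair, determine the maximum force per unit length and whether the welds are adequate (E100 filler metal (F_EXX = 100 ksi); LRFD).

L_w = 2 × 16 = 32 in; section modulus (unit throat) S = 2 × L²/6 = 85.33 in².
Direct shear f_v = P/L_w = 55.1/32 = 1.722 kip/in.
Moment M = P × e = 55.1 × 9 = 495.9 kip·in; bending f_b = M/S = 5.811 kip/in.
f_max = √(f_v² + f_b²) = √(1.722² + 5.811²) = 6.061 kip/in.
φr_n = 0.75 × 0.6 × 100 × (0.707 × 0.3125) = 9.942 kip/in → adequate.

f_max ≈ 6.06 kip/in; adequate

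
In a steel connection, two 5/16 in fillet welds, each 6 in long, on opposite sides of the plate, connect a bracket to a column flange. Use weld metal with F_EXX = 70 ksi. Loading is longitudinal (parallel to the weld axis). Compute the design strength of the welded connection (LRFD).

Effective throat t_e = 0.707 × 0.3125 = 0.2209 in.
Total length L = 12 in; A_we = 0.2209 × 12 = 2.651 in².
F_nw = 0.6 F_EXX = 0.6 × 70 = 42 ksi.
φR_n = 0.75 × 42 × 2.651 = 83.51 kip.

φR_n ≈ 83.5 kip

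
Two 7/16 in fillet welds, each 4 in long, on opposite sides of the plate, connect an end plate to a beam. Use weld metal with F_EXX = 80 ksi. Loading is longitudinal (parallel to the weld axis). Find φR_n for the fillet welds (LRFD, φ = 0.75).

φR_n ≈ 89.1 kip

Effective throat t_e = 0.707 × 0.4375 = 0.3093 in.
Total length L = 8 in; A_we = 0.3093 × 8 = 2.474 in².
F_nw = 0.6 F_EXX = 0.6 × 80 = 48 ksi.
φR_n = 0.75 × 48 × 2.474 = 89.08 kip.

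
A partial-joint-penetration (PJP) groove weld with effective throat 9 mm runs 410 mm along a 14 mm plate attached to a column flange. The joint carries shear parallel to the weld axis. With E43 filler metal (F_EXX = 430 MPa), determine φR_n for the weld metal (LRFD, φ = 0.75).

Effective throat (given) t_e = 9 mm.
A_we = 9 × 410 = 3690 mm².
F_nw = 0.6 F_EXX = 258 MPa.
φR_n = 0.75 × 258 × 3690 × 10⁻³ = 714 kN.

φR_n ≈ 714 kN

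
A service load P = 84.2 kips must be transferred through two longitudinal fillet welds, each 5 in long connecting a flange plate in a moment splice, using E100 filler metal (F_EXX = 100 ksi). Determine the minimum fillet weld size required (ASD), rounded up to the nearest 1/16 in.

Total weld length L = 10 in.
Required throat t_e = P × Ω / (0.6 F_EXX × L) = 84.2 × 2.0 / (0.6 × 100 × 10) = 0.2807 in.
Required leg w = t_e / 0.707 = 0.397 in → use 7/16 in.

w = 7/16 in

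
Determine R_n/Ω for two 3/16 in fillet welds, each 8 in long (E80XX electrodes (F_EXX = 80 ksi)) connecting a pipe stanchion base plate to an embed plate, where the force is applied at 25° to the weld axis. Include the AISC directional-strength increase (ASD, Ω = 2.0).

R_n/Ω ≈ 57.9 kip

t_e = 0.707 × 0.1875 = 0.1326 in; A_we = 0.1326 × 16 = 2.121 in².
Directional factor: 1.0 + 0.5 sin^1.5(25°) = 1.137.
F_nw = 0.6 × 80 × 1.137 = 54.59 ksi.
R_n/Ω = (54.59 × 2.121) / 2.0 = 57.9 kip.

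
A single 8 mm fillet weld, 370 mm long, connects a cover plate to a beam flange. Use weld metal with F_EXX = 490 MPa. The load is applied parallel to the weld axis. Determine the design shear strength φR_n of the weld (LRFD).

Effective throat t_e = 0.707 × 8 = 5.656 mm.
Total length L = 370 mm; A_we = 5.656 × 370 = 2093 mm².
F_nw = 0.6 F_EXX = 0.6 × 490 = 294 MPa.
φR_n = 0.75 × 294 × 2093 × 10⁻³ = 461.4 kN.

φR_n ≈ 461 kN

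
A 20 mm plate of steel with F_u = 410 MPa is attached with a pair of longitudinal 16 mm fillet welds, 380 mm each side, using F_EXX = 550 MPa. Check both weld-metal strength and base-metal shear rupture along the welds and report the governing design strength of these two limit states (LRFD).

t_e = 0.707 × 16 = 11.31 mm; L = 760 mm.
Weld metal: φR_n = 0.75 × 0.6 × 550 × 11.31 × 760 × 10⁻³ = 2128 kN.
Base metal (shear rupture): φR_n = 0.75 × 0.6 × 410 × 20 × 760 × 10⁻³ = 2804 kN.
Governing: weld metal.

φR_n ≈ 2130 kN (weld metal governs)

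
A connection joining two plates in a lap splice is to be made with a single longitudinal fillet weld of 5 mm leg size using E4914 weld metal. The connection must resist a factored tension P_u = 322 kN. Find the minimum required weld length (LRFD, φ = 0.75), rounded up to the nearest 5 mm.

L = 415 mm

E49XX → F_EXX = 490 MPa.
Throat t_e = 0.707 × 5 = 3.535 mm.
φr_n = 0.75 × 0.6 × 490 × 3.535 × 10⁻³ = 0.7795 kN/mm.
L_req = P_u / φr_n = 322 / 0.7795 = 413.1 mm total.
Round up → use L = 415 mm.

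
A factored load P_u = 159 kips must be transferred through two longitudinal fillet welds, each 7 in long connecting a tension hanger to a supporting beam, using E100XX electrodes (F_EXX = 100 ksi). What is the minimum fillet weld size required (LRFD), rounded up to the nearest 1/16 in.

w = 3/8 in

Total weld length L = 14 in.
Required throat t_e = P_u / (φ × 0.6 F_EXX × L) = 159 / (0.75 × 0.6 × 100 × 14) = 0.2524 in.
Required leg w = t_e / 0.707 = 0.357 in → use 3/8 in.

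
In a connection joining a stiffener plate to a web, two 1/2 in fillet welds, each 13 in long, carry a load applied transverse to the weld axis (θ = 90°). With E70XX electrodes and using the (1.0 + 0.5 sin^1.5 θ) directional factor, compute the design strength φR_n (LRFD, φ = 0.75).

E70XX → F_EXX = 70 ksi.
t_e = 0.707 × 0.5 = 0.3535 in; A_we = 0.3535 × 26 = 9.191 in².
Directional factor: 1.0 + 0.5 sin^1.5(90°) = 1.5.
F_nw = 0.6 × 70 × 1.5 = 63 ksi.
φR_n = 0.75 × 63 × 9.191 = 434.3 kips.

φR_n ≈ 434 kips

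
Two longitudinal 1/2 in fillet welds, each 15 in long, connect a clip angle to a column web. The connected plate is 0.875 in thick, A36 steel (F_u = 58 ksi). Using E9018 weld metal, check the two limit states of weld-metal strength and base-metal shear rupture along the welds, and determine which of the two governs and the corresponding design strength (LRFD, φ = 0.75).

E90XX → F_EXX = 90 ksi.
t_e = 0.707 × 0.5 = 0.3535 in; L = 30 in.
Weld metal: φR_n = 0.75 × 0.6 × 90 × 0.3535 × 30 = 429.5 kips.
Base metal (shear rupture): φR_n = 0.75 × 0.6 × 58 × 0.875 × 30 = 685.1 kips.
Governing: weld metal.

φR_n ≈ 430 kips (weld metal governs)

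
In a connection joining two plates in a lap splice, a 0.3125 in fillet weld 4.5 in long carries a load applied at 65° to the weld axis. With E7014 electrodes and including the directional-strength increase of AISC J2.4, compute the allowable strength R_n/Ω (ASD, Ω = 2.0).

R_n/Ω ≈ 29.9 kip

E70XX → F_EXX = 70 ksi.
t_e = 0.707 × 0.3125 = 0.2209 in; A_we = 0.2209 × 4.5 = 0.9942 in².
Directional factor: 1.0 + 0.5 sin^1.5(65°) = 1.431.
F_nw = 0.6 × 70 × 1.431 = 60.12 ksi.
R_n/Ω = (60.12 × 0.9942) / 2.0 = 29.89 kip.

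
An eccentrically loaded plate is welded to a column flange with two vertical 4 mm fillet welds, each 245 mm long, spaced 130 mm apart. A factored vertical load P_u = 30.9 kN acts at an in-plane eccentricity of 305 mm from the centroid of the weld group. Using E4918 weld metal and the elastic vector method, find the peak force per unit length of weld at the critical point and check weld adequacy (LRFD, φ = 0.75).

f_max ≈ 323 N/mm; adequate

E49XX → F_EXX = 490 MPa.
Total weld length L_w = 490 mm. Treat welds as unit-width lines.
Polar moment about centroid: J = 2[d³/12 + d(b/2)²] = 2[245³/12 + 245×65²] = 4521000 mm³.
Direct shear f_v = P/L_w = 30.9×10³ / 490 = 63.06 N/mm (vertical).
Torsion M = P·e = 30.9×10³ × 305 = 9424500 N·mm.
Critical point at (x, y) = (65, 122.5) from centroid. f_tx = M·y/J = 255.3 N/mm; f_ty = M·x/J = 135.5 N/mm.
Resultant f_max = √[f_tx² + (f_v + f_ty)²] = √[255.3² + (63.06 + 135.5)²] = 323.5 N/mm.
Capacity per unit length: φr_n = 0.75 × 0.6 × 490 × (0.707 × 4) = 623.6 N/mm.
323.5 ≤ 623.6 → adequate.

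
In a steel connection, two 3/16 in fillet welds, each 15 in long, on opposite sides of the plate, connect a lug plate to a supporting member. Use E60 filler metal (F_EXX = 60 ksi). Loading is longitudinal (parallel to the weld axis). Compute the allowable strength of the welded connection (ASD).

Effective throat t_e = 0.707 × 0.1875 = 0.1326 in.
Total length L = 30 in; A_we = 0.1326 × 30 = 3.977 in².
F_nw = 0.6 F_EXX = 0.6 × 60 = 36 ksi.
R_n = 36 × 3.977 = 143.2 kip; R_n/Ω = 143.2/2.0 = 71.58 kip.

R_n/Ω ≈ 71.6 kip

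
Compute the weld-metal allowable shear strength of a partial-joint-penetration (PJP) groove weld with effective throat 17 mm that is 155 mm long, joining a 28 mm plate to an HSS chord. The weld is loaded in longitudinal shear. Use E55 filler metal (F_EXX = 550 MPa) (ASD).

Effective throat (given) t_e = 17 mm.
A_we = 17 × 155 = 2635 mm².
F_nw = 0.6 F_EXX = 330 MPa.
R_n/Ω = (330 × 2635) / 2.0 × 10⁻³ = 434.8 kN.

R_n/Ω ≈ 435 kN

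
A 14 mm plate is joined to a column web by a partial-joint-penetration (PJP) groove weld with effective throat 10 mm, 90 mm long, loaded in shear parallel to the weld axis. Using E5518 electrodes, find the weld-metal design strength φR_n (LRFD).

φR_n ≈ 223 kN

E55XX → F_EXX = 550 MPa.
Effective throat (given) t_e = 10 mm.
A_we = 10 × 90 = 900 mm².
F_nw = 0.6 F_EXX = 330 MPa.
φR_n = 0.75 × 330 × 900 × 10⁻³ = 222.8 kN.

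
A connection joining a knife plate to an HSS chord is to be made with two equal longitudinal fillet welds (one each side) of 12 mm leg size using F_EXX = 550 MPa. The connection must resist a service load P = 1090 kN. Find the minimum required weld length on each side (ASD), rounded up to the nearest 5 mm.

Throat t_e = 0.707 × 12 = 8.484 mm.
r_n/Ω = (0.6 × 550 × 8.484) / 2.0 = 1400 N/mm = 1.4 kN/mm.
L_req = P / (r_n/Ω) = 1090 / 1.4 = 778.6 mm total.
Per side: 778.6 / 2 = 389.3 mm.
Round up → use L = 390 mm on each side.

L = 390 mm on each side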